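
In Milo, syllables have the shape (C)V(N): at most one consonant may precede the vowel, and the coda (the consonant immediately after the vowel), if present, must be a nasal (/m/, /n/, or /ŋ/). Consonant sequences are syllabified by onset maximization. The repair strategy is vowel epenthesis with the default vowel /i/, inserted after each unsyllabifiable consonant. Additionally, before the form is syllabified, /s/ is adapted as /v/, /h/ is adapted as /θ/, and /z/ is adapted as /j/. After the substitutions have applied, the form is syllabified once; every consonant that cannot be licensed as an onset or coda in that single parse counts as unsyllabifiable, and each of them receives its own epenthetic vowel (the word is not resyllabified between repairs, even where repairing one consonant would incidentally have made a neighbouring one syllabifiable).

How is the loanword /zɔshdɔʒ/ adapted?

Substitution: /z/ → /j/, /s/ → /v/, /h/ → /θ/, giving /jɔvθdɔʒ/.
The consonants /v/, /θ/, /ʒ/ cannot be parsed into a legal (C)V(N) syllable (only a nasal (/m/, /n/, or /ŋ/) is licensed in coda position; onsets are limited to one consonant).
Each unlicensed consonant becomes the onset of a new syllable: /v/ → /vi/, /θ/ → /θi/, /ʒ/ → /ʒi/.

jɔviθidɔʒi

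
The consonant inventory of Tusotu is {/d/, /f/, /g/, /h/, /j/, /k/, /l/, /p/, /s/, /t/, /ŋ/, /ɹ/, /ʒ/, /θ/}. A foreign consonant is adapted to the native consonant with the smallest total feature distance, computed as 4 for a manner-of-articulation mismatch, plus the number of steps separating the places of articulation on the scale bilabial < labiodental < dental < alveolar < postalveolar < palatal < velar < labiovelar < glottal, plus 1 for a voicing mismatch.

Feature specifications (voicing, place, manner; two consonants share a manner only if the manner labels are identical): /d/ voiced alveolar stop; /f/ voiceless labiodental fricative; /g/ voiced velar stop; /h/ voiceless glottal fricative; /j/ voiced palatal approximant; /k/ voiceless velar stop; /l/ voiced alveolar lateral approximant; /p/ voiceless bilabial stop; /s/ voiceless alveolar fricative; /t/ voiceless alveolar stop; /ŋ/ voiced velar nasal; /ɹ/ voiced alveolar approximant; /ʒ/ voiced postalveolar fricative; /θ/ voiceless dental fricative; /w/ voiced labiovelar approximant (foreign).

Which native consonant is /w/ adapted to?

/j/ is closest: same manner (approximant), place distance 2 (labiovelar→palatal), same voicing; total 2. Next closest is /ɹ/ at distance 4.

j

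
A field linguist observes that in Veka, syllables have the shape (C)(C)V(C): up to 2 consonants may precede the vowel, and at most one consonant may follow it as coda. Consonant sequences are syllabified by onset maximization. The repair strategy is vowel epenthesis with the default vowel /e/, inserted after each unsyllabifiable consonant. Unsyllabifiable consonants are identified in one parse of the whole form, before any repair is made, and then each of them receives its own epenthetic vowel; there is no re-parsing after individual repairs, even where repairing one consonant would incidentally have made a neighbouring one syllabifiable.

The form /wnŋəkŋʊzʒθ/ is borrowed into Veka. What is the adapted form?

Syllabifying with onset maximization leaves /w/, /ʒ/, /θ/ stranded (at most one coda consonant is licensed; onsets may contain at most 2 consonants).
Epenthesis after each stranded consonant: /w/ → /we/, /ʒ/ → /ʒe/, /θ/ → /θe/.

wenŋəkŋʊzʒeθe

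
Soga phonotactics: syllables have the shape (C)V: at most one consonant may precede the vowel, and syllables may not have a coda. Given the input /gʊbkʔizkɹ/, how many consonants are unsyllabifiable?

5

Under (C)V, the unsyllabifiable consonants are /b/, /k/, /z/, /k/, /ɹ/ (no codas are permitted; onsets are limited to one consonant).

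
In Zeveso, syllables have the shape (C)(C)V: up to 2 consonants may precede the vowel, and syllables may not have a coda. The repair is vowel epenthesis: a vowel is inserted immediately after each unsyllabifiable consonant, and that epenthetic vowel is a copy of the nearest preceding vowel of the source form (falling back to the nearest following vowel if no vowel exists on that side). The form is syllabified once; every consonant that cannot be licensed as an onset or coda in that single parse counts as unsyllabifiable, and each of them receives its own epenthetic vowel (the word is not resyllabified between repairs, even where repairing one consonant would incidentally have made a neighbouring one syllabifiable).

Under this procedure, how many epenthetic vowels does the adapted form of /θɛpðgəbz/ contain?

The unsyllabifiable consonants are /p/, /b/, /z/; each receives one epenthetic vowel.

3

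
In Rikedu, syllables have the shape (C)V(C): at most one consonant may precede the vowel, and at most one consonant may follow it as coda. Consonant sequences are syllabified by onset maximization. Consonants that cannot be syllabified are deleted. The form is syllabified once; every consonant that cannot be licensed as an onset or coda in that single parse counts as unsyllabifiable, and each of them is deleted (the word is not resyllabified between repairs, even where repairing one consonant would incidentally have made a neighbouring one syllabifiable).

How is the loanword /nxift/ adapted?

Syllabifying with onset maximization leaves /n/, /t/ stranded (at most one coda consonant is licensed; onsets are limited to one consonant).
Deletion applies to /n/, /t/.

xif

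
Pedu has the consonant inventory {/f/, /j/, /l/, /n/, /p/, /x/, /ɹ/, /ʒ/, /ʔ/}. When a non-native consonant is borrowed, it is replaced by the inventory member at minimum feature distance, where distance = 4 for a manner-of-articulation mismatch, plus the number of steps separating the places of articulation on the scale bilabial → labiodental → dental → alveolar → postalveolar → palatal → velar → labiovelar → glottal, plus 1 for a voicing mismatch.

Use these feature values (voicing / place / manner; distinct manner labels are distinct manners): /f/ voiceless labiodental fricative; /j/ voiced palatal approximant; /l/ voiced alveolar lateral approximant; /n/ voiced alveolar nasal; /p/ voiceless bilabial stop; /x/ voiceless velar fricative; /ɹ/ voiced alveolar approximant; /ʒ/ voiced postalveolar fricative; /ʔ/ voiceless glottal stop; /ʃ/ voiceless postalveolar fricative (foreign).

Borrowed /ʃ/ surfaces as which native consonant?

ʒ

/ʒ/ is closest: same manner (fricative), place distance 0 (postalveolar→postalveolar), voicing differs (+1); total 1. Next closest is /x/ at distance 2.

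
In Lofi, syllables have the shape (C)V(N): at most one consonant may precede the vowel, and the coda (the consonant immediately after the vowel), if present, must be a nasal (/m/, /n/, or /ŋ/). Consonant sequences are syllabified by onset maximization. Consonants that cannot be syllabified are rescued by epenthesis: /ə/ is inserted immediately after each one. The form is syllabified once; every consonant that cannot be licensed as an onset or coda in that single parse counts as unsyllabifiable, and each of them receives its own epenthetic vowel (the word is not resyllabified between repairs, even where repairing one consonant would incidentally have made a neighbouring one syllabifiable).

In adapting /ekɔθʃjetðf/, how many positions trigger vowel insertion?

The unsyllabifiable consonants are /θ/, /ʃ/, /t/, /ð/, /f/; each receives one epenthetic vowel.

5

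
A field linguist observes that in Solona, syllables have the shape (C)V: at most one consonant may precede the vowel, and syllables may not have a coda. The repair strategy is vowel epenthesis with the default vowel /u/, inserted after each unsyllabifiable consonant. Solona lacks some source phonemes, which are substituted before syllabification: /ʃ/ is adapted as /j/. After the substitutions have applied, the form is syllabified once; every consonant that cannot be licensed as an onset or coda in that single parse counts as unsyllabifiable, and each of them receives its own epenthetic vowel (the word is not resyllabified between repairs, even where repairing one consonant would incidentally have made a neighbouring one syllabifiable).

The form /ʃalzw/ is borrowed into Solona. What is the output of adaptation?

Substitution: /ʃ/ → /j/, giving /jalzw/.
Under (C)V, the unsyllabifiable consonants are /l/, /z/, /w/ (no codas are permitted; onsets are limited to one consonant).
Epenthesis after each stranded consonant: /l/ → /lu/, /z/ → /zu/, /w/ → /wu/.

jaluzuwu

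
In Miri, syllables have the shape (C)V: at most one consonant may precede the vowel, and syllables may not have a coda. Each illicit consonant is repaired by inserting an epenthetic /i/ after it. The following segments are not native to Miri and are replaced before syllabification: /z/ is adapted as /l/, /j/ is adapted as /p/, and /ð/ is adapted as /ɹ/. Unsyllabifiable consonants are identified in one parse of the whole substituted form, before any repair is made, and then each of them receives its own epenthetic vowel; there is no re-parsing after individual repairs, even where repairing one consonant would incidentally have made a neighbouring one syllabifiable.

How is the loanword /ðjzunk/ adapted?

ɹipiluniki

Substitution: /ð/ → /ɹ/, /j/ → /p/, /z/ → /l/, giving /ɹplunk/.
Syllabifying with onset maximization leaves /ɹ/, /p/, /n/, /k/ stranded (no codas are permitted; onsets are limited to one consonant).
Each unlicensed consonant becomes the onset of a new syllable: /ɹ/ → /ɹi/, /p/ → /pi/, /n/ → /ni/, /k/ → /ki/.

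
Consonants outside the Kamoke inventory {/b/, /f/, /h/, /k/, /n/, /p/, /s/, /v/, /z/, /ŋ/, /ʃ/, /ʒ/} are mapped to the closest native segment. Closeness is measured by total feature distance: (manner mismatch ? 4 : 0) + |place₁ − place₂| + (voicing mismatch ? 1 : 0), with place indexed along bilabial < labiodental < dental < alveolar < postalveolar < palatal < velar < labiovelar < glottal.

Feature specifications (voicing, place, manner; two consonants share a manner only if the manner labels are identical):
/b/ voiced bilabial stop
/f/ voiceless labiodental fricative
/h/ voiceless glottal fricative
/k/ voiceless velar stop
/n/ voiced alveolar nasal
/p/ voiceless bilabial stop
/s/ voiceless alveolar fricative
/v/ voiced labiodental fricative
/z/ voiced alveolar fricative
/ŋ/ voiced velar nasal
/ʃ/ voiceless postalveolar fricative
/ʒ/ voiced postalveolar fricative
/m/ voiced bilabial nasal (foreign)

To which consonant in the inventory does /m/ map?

n

/n/ is closest: same manner (nasal), place distance 3 (bilabial→alveolar), same voicing; total 3. Next closest is /b/ at distance 4.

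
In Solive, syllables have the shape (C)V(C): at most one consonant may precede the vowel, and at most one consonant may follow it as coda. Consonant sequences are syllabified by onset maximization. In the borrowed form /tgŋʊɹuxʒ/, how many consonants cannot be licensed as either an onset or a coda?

Under (C)V(C), the unsyllabifiable consonants are /t/, /g/, /ʒ/ (at most one coda consonant is licensed; onsets are limited to one consonant).

3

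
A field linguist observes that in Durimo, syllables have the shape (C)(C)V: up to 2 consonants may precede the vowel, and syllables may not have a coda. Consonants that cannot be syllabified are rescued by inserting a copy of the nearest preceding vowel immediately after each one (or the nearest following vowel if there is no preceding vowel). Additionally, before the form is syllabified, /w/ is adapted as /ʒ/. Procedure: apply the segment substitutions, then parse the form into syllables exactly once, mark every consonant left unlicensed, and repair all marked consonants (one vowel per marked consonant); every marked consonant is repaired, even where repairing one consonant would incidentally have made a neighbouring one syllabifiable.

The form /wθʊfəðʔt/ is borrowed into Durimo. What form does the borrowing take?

ʒθʊfəðəʔətə

Substitution: /w/ → /ʒ/, giving /ʒθʊfəðʔt/.
Under (C)(C)V, the unsyllabifiable consonants are /ð/, /ʔ/, /t/ (no codas are permitted; onsets may contain at most 2 consonants).
Inserting the epenthetic vowel yields /ð/ → /ðə/, /ʔ/ → /ʔə/, /t/ → /tə/.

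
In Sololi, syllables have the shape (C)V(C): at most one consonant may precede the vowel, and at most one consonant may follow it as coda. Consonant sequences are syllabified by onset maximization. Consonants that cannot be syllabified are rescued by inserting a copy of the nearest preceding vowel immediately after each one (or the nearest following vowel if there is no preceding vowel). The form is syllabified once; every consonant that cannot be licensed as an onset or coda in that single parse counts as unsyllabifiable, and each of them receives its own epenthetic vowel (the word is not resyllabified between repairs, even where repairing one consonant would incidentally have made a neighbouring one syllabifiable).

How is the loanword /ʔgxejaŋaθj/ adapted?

Syllabifying with onset maximization leaves /ʔ/, /g/, /j/ stranded (at most one coda consonant is licensed; onsets are limited to one consonant).
Each unlicensed consonant becomes the onset of a new syllable: /ʔ/ → /ʔe/, /g/ → /ge/, /j/ → /ja/.

ʔegexejaŋaθja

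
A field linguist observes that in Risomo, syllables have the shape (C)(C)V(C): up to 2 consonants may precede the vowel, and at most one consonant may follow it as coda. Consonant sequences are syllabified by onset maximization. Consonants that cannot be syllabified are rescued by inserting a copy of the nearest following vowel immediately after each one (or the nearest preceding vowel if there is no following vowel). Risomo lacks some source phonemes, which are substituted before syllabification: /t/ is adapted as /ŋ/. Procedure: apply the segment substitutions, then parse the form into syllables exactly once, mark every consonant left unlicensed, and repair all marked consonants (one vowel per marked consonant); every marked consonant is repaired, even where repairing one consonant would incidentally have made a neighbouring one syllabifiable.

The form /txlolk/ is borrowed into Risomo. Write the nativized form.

Substitution: /t/ → /ŋ/, giving /ŋxlolk/.
Under (C)(C)V(C), the unsyllabifiable consonants are /ŋ/, /k/ (at most one coda consonant is licensed; onsets may contain at most 2 consonants).
Epenthesis after each stranded consonant: /ŋ/ → /ŋo/, /k/ → /ko/.

ŋoxlolko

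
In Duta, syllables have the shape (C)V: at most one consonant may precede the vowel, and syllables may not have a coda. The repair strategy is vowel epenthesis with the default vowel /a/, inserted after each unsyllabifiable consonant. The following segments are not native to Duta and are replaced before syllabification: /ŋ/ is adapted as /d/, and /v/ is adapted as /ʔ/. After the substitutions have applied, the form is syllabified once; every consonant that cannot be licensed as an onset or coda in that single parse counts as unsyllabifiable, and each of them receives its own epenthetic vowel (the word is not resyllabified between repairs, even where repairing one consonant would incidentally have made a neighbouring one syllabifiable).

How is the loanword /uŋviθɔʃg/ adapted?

udaʔiθɔʃaga

Substitution: /ŋ/ → /d/, /v/ → /ʔ/, giving /udʔiθɔʃg/.
Under (C)V, the unsyllabifiable consonants are /d/, /ʃ/, /g/ (no codas are permitted; onsets are limited to one consonant).
Inserting the epenthetic vowel yields /d/ → /da/, /ʃ/ → /ʃa/, /g/ → /ga/.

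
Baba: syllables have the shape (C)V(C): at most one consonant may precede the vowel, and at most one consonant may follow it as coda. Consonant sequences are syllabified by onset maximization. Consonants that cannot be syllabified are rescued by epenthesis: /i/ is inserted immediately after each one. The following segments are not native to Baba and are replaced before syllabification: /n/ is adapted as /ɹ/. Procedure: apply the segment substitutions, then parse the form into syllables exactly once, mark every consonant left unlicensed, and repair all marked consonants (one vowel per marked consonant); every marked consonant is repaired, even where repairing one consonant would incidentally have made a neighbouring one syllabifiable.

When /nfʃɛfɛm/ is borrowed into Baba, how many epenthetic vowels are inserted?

2

After substitution the input is /ɹfʃɛfɛm/.
The unsyllabifiable consonants are /ɹ/, /f/; each receives one epenthetic vowel.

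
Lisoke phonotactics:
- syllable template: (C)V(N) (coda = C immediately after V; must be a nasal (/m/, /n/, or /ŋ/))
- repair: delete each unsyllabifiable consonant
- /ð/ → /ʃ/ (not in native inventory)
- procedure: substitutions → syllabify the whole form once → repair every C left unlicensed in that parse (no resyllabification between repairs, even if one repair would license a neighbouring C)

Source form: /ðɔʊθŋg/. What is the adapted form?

Substitution: /ð/ → /ʃ/, giving /ʃɔʊθŋg/.
The consonants /θ/, /ŋ/, /g/ cannot be parsed into a legal (C)V(N) syllable (only a nasal (/m/, /n/, or /ŋ/) is licensed in coda position; onsets are limited to one consonant).
Each unlicensed consonant is deleted: /θ/, /ŋ/, /g/.

ʃɔʊ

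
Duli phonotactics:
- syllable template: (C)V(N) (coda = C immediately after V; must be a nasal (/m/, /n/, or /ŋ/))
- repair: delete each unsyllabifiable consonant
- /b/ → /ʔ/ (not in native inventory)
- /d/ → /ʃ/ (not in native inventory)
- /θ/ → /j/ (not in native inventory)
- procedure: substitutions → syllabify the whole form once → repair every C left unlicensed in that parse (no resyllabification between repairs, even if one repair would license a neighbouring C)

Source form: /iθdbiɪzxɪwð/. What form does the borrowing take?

Substitution: /θ/ → /j/, /d/ → /ʃ/, /b/ → /ʔ/, giving /ijʃʔiɪzxɪwð/.
The consonants /j/, /ʃ/, /z/, /w/, /ð/ cannot be parsed into a legal (C)V(N) syllable (only a nasal (/m/, /n/, or /ŋ/) is licensed in coda position; onsets are limited to one consonant).
Deleting the stranded consonants removes /j/, /ʃ/, /z/, /w/, /ð/.

iʔiɪxɪ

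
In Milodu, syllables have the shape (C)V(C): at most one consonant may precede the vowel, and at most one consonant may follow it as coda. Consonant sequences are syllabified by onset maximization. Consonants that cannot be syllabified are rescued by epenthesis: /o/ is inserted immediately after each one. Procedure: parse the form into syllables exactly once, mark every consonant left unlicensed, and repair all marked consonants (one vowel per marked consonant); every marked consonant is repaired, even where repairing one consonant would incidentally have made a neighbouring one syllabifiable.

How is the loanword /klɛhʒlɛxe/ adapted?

kolɛhʒolɛxe

The consonants /k/, /ʒ/ cannot be parsed into a legal (C)V(C) syllable (at most one coda consonant is licensed; onsets are limited to one consonant).
Inserting the epenthetic vowel yields /k/ → /ko/, /ʒ/ → /ʒo/.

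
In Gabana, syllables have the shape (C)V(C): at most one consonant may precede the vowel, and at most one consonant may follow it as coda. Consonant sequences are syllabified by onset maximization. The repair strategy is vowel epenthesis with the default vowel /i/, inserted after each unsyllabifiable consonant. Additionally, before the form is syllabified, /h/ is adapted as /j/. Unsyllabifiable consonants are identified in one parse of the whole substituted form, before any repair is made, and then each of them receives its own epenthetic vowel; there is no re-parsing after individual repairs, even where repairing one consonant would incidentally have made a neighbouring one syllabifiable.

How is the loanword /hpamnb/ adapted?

Substitution: /h/ → /j/, giving /jpamnb/.
The consonants /j/, /n/, /b/ cannot be parsed into a legal (C)V(C) syllable (at most one coda consonant is licensed; onsets are limited to one consonant).
Inserting the epenthetic vowel yields /j/ → /ji/, /n/ → /ni/, /b/ → /bi/.

jipamnibi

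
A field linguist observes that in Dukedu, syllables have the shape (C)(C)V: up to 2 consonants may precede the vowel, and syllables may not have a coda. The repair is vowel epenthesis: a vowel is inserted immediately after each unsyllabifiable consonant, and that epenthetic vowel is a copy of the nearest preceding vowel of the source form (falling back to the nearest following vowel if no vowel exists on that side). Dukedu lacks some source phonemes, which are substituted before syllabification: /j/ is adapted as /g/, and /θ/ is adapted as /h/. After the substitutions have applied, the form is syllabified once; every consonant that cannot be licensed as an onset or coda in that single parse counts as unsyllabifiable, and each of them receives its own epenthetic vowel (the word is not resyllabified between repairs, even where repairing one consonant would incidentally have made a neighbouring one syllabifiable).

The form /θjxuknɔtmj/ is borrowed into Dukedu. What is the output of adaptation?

hugxuknɔtɔmɔgɔ

Substitution: /θ/ → /h/, /j/ → /g/, giving /hgxuknɔtmg/.
The consonants /h/, /t/, /m/, /g/ cannot be parsed into a legal (C)(C)V syllable (no codas are permitted; onsets may contain at most 2 consonants).
Inserting the epenthetic vowel yields /h/ → /hu/, /t/ → /tɔ/, /m/ → /mɔ/, /g/ → /gɔ/.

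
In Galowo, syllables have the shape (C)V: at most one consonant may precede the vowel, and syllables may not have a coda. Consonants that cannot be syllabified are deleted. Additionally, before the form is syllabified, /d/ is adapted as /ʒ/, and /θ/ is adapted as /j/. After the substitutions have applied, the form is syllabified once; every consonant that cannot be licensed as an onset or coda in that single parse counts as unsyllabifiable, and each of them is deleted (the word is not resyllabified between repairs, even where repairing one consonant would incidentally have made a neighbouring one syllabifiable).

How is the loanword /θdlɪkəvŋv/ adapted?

Substitution: /θ/ → /j/, /d/ → /ʒ/, giving /jʒlɪkəvŋv/.
The consonants /j/, /ʒ/, /v/, /ŋ/, /v/ cannot be parsed into a legal (C)V syllable (no codas are permitted; onsets are limited to one consonant).
Each unlicensed consonant is deleted: /j/, /ʒ/, /v/, /ŋ/, /v/.

lɪkə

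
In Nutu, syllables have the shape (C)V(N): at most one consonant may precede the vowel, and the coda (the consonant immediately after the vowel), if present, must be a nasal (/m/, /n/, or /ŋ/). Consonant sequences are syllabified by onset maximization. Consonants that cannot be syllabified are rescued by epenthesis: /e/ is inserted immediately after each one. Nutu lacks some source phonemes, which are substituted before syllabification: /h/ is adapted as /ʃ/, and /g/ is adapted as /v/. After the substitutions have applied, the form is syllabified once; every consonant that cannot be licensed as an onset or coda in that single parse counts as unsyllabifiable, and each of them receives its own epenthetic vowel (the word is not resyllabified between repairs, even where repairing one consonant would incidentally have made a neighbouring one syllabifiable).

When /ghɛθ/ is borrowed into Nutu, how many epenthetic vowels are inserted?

After substitution the input is /vʃɛθ/.
The unsyllabifiable consonants are /v/, /θ/; each receives one epenthetic vowel.

2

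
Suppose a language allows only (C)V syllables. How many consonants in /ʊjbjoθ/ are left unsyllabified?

Under (C)V, the unsyllabifiable consonants are /j/, /b/, /θ/ (no codas are permitted; onsets are limited to one consonant).

3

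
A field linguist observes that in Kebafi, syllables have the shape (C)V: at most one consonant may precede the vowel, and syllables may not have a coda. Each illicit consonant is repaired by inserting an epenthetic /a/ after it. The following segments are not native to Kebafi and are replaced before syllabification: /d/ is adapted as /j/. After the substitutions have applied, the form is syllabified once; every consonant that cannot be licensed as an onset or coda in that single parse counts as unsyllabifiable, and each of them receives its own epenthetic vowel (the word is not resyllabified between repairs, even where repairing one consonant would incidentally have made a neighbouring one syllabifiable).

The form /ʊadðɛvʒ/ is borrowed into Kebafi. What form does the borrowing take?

ʊajaðɛvaʒa

Substitution: /d/ → /j/, giving /ʊajðɛvʒ/.
Syllabifying with onset maximization leaves /j/, /v/, /ʒ/ stranded (no codas are permitted; onsets are limited to one consonant).
Epenthesis after each stranded consonant: /j/ → /ja/, /v/ → /va/, /ʒ/ → /ʒa/.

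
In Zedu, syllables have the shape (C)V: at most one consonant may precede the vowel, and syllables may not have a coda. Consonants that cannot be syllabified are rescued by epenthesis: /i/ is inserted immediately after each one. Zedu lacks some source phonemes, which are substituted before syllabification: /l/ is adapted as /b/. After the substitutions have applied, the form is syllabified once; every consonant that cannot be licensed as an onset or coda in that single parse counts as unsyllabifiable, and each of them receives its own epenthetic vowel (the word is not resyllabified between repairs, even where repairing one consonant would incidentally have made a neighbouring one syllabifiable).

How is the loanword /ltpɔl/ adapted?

Substitution: /l/ → /b/, giving /btpɔb/.
Syllabifying with onset maximization leaves /b/, /t/, /b/ stranded (no codas are permitted; onsets are limited to one consonant).
Epenthesis after each stranded consonant: /b/ → /bi/, /t/ → /ti/, /b/ → /bi/.

bitipɔbi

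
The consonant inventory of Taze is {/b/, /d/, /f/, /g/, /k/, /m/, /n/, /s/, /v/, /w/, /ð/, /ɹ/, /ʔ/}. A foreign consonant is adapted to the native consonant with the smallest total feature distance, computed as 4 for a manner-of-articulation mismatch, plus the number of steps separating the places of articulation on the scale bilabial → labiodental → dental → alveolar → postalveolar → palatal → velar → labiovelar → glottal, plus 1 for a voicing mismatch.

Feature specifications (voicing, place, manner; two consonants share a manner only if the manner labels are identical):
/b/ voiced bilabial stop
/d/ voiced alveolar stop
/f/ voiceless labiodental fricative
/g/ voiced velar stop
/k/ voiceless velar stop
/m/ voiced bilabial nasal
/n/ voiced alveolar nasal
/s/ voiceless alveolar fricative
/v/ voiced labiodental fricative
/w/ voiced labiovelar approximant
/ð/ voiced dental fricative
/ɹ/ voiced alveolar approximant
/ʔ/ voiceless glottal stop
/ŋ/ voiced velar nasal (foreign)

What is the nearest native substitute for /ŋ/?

n

/n/ is closest: same manner (nasal), place distance 3 (velar→alveolar), same voicing; total 3. Next closest is /g/ at distance 4.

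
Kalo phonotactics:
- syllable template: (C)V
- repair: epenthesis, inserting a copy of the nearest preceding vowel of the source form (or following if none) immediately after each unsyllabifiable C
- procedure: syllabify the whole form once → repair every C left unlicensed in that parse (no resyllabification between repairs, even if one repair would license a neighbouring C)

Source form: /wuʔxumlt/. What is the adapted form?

wuʔuxumulutu

The consonants /ʔ/, /m/, /l/, /t/ cannot be parsed into a legal (C)V syllable (no codas are permitted; onsets are limited to one consonant).
Epenthesis after each stranded consonant: /ʔ/ → /ʔu/, /m/ → /mu/, /l/ → /lu/, /t/ → /tu/.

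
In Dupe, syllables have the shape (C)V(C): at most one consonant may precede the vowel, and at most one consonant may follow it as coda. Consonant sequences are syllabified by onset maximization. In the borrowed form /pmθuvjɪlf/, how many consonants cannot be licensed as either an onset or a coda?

3

Under (C)V(C), the unsyllabifiable consonants are /p/, /m/, /f/ (at most one coda consonant is licensed; onsets are limited to one consonant).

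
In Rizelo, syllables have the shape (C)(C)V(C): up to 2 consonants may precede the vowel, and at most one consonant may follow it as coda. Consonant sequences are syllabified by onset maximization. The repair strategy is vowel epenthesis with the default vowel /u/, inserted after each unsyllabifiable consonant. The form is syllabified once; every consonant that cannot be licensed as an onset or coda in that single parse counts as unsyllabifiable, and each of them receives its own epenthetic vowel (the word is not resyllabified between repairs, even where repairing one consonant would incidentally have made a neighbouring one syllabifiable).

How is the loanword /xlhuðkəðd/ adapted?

Under (C)(C)V(C), the unsyllabifiable consonants are /x/, /d/ (at most one coda consonant is licensed; onsets may contain at most 2 consonants).
Epenthesis after each stranded consonant: /x/ → /xu/, /d/ → /du/.

xulhuðkəðdu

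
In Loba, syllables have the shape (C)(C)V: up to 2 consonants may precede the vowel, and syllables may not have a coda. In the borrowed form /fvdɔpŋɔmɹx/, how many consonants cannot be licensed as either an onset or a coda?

4

The consonants /f/, /m/, /ɹ/, /x/ cannot be parsed into a legal (C)(C)V syllable (no codas are permitted; onsets may contain at most 2 consonants).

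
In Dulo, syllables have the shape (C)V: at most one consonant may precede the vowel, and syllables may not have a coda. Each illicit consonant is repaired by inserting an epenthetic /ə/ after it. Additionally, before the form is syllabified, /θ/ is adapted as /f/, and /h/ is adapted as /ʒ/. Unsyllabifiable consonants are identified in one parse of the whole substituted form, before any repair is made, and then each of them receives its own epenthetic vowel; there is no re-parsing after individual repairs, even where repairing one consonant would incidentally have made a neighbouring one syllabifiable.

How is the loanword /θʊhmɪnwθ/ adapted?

Substitution: /θ/ → /f/, /h/ → /ʒ/, giving /fʊʒmɪnwf/.
Under (C)V, the unsyllabifiable consonants are /ʒ/, /n/, /w/, /f/ (no codas are permitted; onsets are limited to one consonant).
Epenthesis after each stranded consonant: /ʒ/ → /ʒə/, /n/ → /nə/, /w/ → /wə/, /f/ → /fə/.

fʊʒəmɪnəwəfə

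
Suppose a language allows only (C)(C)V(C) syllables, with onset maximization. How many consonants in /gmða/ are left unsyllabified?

Under (C)(C)V(C), the unsyllabifiable consonants are /g/ (at most one coda consonant is licensed; onsets may contain at most 2 consonants).

1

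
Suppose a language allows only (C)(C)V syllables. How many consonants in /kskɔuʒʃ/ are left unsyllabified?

The consonants /k/, /ʒ/, /ʃ/ cannot be parsed into a legal (C)(C)V syllable (no codas are permitted; onsets may contain at most 2 consonants).

3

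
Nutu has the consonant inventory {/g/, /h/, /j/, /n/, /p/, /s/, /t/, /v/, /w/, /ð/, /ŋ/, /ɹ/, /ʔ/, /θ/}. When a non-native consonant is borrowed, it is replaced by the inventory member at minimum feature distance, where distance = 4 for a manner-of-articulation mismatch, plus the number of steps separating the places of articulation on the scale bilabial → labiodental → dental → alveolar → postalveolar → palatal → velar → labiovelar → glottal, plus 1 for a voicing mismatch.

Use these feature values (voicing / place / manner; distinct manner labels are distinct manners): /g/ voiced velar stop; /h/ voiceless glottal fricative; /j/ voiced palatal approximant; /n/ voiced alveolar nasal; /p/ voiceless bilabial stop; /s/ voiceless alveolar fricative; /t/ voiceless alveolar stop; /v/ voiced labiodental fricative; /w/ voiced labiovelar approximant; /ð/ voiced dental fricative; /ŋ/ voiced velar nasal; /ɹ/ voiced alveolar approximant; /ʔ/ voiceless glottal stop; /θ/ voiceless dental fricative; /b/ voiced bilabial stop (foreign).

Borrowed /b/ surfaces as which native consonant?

/p/ is closest: same manner (stop), place distance 0 (bilabial→bilabial), voicing differs (+1); total 1. Next closest is /t/ at distance 4.

p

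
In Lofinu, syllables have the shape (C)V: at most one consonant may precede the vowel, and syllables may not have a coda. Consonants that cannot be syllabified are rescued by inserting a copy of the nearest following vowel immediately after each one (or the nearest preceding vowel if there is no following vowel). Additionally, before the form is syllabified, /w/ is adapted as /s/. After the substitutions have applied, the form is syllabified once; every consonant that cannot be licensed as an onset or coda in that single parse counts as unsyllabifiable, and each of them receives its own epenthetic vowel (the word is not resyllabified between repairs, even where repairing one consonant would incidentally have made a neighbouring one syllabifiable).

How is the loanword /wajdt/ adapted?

Substitution: /w/ → /s/, giving /sajdt/.
Syllabifying with onset maximization leaves /j/, /d/, /t/ stranded (no codas are permitted; onsets are limited to one consonant).
Each unlicensed consonant becomes the onset of a new syllable: /j/ → /ja/, /d/ → /da/, /t/ → /ta/.

sajadata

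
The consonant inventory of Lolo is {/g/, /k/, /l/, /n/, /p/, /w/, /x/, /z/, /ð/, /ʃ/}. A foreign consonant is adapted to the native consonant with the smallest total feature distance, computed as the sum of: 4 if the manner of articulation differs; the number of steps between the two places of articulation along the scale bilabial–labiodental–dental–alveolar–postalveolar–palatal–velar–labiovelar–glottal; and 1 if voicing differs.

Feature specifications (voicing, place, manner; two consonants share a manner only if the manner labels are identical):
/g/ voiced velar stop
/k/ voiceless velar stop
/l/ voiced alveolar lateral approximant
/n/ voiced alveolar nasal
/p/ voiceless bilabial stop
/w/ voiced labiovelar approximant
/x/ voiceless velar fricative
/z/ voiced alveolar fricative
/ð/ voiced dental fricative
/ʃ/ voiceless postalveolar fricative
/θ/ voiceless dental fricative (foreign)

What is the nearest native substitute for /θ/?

ð

/ð/ is closest: same manner (fricative), place distance 0 (dental→dental), voicing differs (+1); total 1. Next closest is /z/ at distance 2.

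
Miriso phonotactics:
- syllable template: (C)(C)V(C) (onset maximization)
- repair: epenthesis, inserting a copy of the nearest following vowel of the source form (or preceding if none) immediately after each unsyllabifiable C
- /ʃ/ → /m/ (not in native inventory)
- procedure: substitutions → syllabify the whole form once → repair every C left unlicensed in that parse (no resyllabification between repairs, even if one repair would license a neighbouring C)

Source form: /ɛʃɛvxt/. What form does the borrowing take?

ɛmɛvxɛtɛ

Substitution: /ʃ/ → /m/, giving /ɛmɛvxt/.
The consonants /x/, /t/ cannot be parsed into a legal (C)(C)V(C) syllable (at most one coda consonant is licensed; onsets may contain at most 2 consonants).
Inserting the epenthetic vowel yields /x/ → /xɛ/, /t/ → /tɛ/.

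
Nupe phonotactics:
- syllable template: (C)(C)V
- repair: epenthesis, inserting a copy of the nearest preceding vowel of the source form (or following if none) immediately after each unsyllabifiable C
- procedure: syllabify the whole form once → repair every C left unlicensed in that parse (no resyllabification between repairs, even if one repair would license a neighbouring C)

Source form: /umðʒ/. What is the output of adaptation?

Syllabifying with onset maximization leaves /m/, /ð/, /ʒ/ stranded (no codas are permitted; onsets may contain at most 2 consonants).
Each unlicensed consonant becomes the onset of a new syllable: /m/ → /mu/, /ð/ → /ðu/, /ʒ/ → /ʒu/.

umuðuʒu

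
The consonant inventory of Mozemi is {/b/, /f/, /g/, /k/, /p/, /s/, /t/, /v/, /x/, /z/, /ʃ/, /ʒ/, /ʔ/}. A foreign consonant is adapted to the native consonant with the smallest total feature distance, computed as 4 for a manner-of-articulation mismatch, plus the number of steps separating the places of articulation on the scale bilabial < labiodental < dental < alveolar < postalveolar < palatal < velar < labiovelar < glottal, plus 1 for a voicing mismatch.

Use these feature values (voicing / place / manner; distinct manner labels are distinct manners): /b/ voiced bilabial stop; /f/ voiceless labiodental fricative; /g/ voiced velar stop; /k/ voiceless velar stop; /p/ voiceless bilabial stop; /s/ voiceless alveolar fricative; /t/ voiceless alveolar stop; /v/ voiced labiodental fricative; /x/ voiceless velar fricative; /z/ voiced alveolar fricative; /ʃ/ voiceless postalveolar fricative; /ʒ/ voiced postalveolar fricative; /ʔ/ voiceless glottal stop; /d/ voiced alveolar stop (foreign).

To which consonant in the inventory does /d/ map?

/t/ is closest: same manner (stop), place distance 0 (alveolar→alveolar), voicing differs (+1); total 1. Next closest is /b/ at distance 3.

t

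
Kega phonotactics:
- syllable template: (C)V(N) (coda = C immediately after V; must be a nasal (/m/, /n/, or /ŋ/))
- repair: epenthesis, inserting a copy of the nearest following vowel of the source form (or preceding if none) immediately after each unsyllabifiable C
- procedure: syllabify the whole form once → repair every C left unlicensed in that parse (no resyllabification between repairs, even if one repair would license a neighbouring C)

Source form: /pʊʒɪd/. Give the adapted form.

Under (C)V(N), the unsyllabifiable consonants are /d/ (only a nasal (/m/, /n/, or /ŋ/) is licensed in coda position; onsets are limited to one consonant).
Inserting the epenthetic vowel yields /d/ → /dɪ/.

pʊʒɪdɪ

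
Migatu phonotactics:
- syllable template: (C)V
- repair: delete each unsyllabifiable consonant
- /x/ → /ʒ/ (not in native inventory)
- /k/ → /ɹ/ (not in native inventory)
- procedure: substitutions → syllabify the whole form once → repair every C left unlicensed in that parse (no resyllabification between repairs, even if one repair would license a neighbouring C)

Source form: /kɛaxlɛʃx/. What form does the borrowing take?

ɹɛalɛ

Substitution: /k/ → /ɹ/, /x/ → /ʒ/, giving /ɹɛaʒlɛʃʒ/.
Syllabifying with onset maximization leaves /ʒ/, /ʃ/, /ʒ/ stranded (no codas are permitted; onsets are limited to one consonant).
Deleting the stranded consonants removes /ʒ/, /ʃ/, /ʒ/.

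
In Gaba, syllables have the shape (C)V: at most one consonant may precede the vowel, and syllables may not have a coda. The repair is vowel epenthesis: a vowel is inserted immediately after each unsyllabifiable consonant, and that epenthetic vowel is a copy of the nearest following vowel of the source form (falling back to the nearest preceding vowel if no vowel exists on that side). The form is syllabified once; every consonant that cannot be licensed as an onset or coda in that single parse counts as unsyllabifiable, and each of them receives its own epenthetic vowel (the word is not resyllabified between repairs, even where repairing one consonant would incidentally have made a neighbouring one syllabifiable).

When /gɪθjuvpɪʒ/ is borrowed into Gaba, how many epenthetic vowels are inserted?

The unsyllabifiable consonants are /θ/, /v/, /ʒ/; each receives one epenthetic vowel.

3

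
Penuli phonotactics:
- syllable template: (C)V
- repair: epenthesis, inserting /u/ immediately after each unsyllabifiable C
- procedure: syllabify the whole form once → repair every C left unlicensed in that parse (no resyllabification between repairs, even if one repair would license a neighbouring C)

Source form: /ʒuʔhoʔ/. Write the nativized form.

Under (C)V, the unsyllabifiable consonants are /ʔ/, /ʔ/ (no codas are permitted; onsets are limited to one consonant).
Inserting the epenthetic vowel yields /ʔ/ → /ʔu/, /ʔ/ → /ʔu/.

ʒuʔuhoʔu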